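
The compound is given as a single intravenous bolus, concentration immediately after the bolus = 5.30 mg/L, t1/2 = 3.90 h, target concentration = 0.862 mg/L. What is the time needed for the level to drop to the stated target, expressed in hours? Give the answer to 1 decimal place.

10.2 h

k = ln2 / t½ = 0.693147 / 3.90 = 0.1777 h⁻¹
t = ln(C₀ / C) / k = ln(5.300 / 0.862) / 0.1777
  = ln(6.148) / 0.1777 = 1.816 / 0.1777 = 10.22 h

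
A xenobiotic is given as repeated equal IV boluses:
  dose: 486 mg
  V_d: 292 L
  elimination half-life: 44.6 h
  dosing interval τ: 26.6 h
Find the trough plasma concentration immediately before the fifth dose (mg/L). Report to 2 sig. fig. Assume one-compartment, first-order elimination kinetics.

C₀ per dose = Dose / Vd = 486 / 292 = 1.664 mg/L
k = ln2 / t½ = 0.693147 / 44.6 = 0.01554 h⁻¹
Fraction remaining after one interval: r = e^(−kτ) = e^(−0.01554 × 26.6) = 0.6614
Before dose 5, 4 doses have been given (aged 1τ, 2τ, 3τ, 4τ).
C_trough = C₀ × (r + r² + … + r^4) = C₀ × r(1−r^4)/(1−r)
        = 1.664 × 0.6614 × (1 − 0.1914) / (1 − 0.6614) = 2.628 mg/L

2.6 mg/L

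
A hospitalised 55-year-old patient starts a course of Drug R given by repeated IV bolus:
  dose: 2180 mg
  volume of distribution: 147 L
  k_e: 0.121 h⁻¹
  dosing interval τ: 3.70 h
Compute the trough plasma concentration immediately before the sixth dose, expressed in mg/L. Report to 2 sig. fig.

23 mg/L

C₀ per dose = Dose / Vd = 2180 / 147 = 14.83 mg/L
Fraction remaining after one interval: r = e^(−kτ) = e^(−0.1210 × 3.70) = 0.6391
Before dose 6, 5 doses have been given (aged 1τ, 2τ, 3τ, 4τ, 5τ).
C_trough = C₀ × (r + r² + … + r^5) = C₀ × r(1−r^5)/(1−r)
        = 14.83 × 0.6391 × (1 − 0.1066) / (1 − 0.6391) = 23.46 mg/L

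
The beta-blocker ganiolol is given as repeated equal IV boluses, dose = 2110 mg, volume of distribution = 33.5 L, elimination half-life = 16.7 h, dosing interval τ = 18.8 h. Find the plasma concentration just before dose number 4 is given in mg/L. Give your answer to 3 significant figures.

C₀ per dose = Dose / Vd = 2110 / 33.5 = 62.99 mg/L
k = ln2 / t½ = 0.693147 / 16.7 = 0.04151 h⁻¹
Fraction remaining after one interval: r = e^(−kτ) = e^(−0.04151 × 18.8) = 0.4582
Before dose 4, 3 doses have been given (aged 1τ, 2τ, 3τ).
C_trough = C₀ × (r + r² + … + r^3) = C₀ × r(1−r^3)/(1−r)
        = 62.99 × 0.4582 × (1 − 0.09620) / (1 − 0.4582) = 48.15 mg/L

48.2 mg/L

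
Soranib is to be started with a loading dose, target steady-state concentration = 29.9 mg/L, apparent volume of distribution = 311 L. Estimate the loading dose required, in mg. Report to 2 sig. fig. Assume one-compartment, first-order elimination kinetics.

LD = Css × Vd = 29.9 × 311 = 9299 mg

9300 mg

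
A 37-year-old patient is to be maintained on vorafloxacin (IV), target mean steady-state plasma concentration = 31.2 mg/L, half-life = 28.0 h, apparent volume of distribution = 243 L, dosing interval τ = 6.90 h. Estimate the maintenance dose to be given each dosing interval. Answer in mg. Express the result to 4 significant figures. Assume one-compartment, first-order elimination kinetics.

k = ln2 / t½ = 0.693147 / 28.0 = 0.02476 h⁻¹
CL = k × Vd = 0.02476 × 243 = 6.017 L/h
At steady state, Dose/τ = Css × CL.
Dose = Css × CL × τ = 31.2 × 6.017 × 6.90 = 1295 mg

1295 mg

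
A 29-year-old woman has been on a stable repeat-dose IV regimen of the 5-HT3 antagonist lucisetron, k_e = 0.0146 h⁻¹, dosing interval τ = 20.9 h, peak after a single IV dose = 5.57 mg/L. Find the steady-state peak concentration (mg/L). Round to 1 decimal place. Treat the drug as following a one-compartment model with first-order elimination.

21.2 mg/L

e^(−kτ) = e^(−0.01460 × 20.9) = 0.7370
Accumulation ratio R = 1 / (1 − e^(−kτ)) = 1 / (1 − 0.7370) = 3.802
Steady-state peak = C₀ × R = 5.57 × 3.802 = 21.18 mg/L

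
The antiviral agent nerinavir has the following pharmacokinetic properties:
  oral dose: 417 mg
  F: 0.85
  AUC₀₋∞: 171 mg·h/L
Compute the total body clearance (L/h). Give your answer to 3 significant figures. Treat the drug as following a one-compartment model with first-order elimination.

CL = F·Dose / AUC = 0.85 × 417 / 171 = 2.073 L/h

2.07 L/h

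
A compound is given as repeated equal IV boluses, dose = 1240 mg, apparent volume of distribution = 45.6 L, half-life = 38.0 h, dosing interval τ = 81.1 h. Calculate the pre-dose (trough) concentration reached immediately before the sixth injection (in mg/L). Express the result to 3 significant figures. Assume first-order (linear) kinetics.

C₀ per dose = Dose / Vd = 1240 / 45.6 = 27.19 mg/L
k = ln2 / t½ = 0.693147 / 38.0 = 0.01824 h⁻¹
Fraction remaining after one interval: r = e^(−kτ) = e^(−0.01824 × 81.1) = 0.2278
Before dose 6, 5 doses have been given (aged 1τ, 2τ, 3τ, 4τ, 5τ).
C_trough = C₀ × (r + r² + … + r^5) = C₀ × r(1−r^5)/(1−r)
        = 27.19 × 0.2278 × (1 − 0.0006134) / (1 − 0.2278) = 8.016 mg/L

8.02 mg/L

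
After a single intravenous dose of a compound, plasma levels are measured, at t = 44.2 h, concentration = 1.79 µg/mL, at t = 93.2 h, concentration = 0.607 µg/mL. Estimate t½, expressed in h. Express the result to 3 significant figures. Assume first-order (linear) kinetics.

31.4 h

k = ln(C₁/C₂) / (t₂ − t₁) = ln(1.79/0.607) / (93.2 − 44.2)
  = 1.081 / 49.00 = 0.02206 h⁻¹
t½ = ln2 / k = 0.693147 / 0.02206 = 31.42 h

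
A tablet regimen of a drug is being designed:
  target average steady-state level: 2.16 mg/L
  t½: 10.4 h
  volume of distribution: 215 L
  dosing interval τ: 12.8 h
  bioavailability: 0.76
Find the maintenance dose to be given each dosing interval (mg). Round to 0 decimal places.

521 mg

k = ln2 / t½ = 0.693147 / 10.4 = 0.06665 h⁻¹
CL = k × Vd = 0.06665 × 215 = 14.33 L/h
At steady state, F × (Dose/τ) = Css × CL.
Dose = Css × CL × τ / F = 2.16 × 14.33 × 12.8 / 0.76 = 521.3 mg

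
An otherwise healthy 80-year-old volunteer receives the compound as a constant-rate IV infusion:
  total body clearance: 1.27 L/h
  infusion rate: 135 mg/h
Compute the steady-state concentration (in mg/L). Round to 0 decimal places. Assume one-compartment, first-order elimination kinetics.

At steady state Css = R₀ / CL = 135 / 1.270 = 106.3 mg/L

106 mg/L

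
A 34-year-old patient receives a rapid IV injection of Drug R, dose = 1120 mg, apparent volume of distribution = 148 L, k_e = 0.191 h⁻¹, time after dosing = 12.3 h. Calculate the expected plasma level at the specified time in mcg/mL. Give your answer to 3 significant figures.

0.722 mcg/mL

C₀ = Dose / Vd = 1120 / 148 = 7.568 mg/L
C = C₀ · e^(−k·t) = 7.568 × e^(−0.1910 × 12.3)
  = 7.568 × 0.09544 = 0.7223 mg/L
(0.7223 mg/L = 0.7223 mcg/mL)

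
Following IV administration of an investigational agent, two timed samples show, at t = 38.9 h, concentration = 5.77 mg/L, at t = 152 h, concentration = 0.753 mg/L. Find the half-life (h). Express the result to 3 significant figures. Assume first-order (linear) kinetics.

38.5 h

k = ln(C₁/C₂) / (t₂ − t₁) = ln(5.77/0.753) / (152 − 38.9)
  = 2.036 / 113.1 = 0.01800 h⁻¹
t½ = ln2 / k = 0.693147 / 0.01800 = 38.51 h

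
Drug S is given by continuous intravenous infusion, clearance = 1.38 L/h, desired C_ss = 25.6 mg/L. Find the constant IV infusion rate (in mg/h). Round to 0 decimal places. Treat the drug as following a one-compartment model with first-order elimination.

At steady state, infusion rate R₀ = Css × CL = 25.6 × 1.380 = 35.33 mg/h

35 mg/h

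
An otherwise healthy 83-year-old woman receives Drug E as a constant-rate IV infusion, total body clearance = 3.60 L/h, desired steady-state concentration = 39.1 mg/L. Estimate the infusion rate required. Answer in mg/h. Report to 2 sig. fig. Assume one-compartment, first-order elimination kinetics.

At steady state, infusion rate R₀ = Css × CL = 39.1 × 3.600 = 140.8 mg/h

140 mg/h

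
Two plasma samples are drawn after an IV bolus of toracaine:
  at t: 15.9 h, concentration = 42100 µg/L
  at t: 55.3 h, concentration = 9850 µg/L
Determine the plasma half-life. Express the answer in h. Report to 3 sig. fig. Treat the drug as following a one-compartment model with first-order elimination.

18.8 h

k = ln(C₁/C₂) / (t₂ − t₁) = ln(42100/9850) / (55.3 − 15.9)
  = 1.453 / 39.40 = 0.03688 h⁻¹
t½ = ln2 / k = 0.693147 / 0.03688 = 18.79 h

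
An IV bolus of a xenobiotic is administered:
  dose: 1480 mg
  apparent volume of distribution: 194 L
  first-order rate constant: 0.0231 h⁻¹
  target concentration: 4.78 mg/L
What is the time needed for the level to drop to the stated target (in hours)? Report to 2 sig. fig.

20 h

C₀ = Dose / Vd = 1480 / 194 = 7.629 mg/L
t = ln(C₀ / C) / k = ln(7.629 / 4.78) / 0.02310
  = ln(1.596) / 0.02310 = 0.4675 / 0.02310 = 20.24 h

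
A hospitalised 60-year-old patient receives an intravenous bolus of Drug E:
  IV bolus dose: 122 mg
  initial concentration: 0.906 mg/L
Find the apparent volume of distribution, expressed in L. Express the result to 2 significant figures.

Vd = Dose / C₀ = 122.0 / 0.906 = 134.7 L

130 L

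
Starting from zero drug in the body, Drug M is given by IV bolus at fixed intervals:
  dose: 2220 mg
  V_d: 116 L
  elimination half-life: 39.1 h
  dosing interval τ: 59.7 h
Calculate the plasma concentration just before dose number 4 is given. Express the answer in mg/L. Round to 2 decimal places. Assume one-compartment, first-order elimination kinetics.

9.75 mg/L

C₀ per dose = Dose / Vd = 2220 / 116 = 19.14 mg/L
k = ln2 / t½ = 0.693147 / 39.1 = 0.01773 h⁻¹
Fraction remaining after one interval: r = e^(−kτ) = e^(−0.01773 × 59.7) = 0.3470
Before dose 4, 3 doses have been given (aged 1τ, 2τ, 3τ).
C_trough = C₀ × (r + r² + … + r^3) = C₀ × r(1−r^3)/(1−r)
        = 19.14 × 0.3470 × (1 − 0.04178) / (1 − 0.3470) = 9.746 mg/L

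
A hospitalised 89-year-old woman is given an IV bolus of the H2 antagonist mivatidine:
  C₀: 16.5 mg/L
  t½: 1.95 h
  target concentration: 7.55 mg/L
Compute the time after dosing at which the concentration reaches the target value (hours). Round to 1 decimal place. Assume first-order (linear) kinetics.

2.2 h

k = ln2 / t½ = 0.693147 / 1.95 = 0.3555 h⁻¹
t = ln(C₀ / C) / k = ln(16.50 / 7.55) / 0.3555
  = ln(2.185) / 0.3555 = 0.7816 / 0.3555 = 2.199 h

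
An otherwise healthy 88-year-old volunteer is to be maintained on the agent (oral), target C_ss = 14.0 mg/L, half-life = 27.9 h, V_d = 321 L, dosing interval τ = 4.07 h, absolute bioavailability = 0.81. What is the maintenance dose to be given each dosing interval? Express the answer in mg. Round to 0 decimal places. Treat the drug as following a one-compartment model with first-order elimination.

k = ln2 / t½ = 0.693147 / 27.9 = 0.02484 h⁻¹
CL = k × Vd = 0.02484 × 321 = 7.974 L/h
At steady state, F × (Dose/τ) = Css × CL.
Dose = Css × CL × τ / F = 14.0 × 7.974 × 4.07 / 0.81 = 560.9 mg

561 mg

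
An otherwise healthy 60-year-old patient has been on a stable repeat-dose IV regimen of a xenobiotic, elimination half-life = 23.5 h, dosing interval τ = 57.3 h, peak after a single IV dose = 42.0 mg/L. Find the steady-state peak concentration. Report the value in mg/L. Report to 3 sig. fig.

51.5 mg/L

k = ln2 / t½ = 0.693147 / 23.5 = 0.02950 h⁻¹
e^(−kτ) = e^(−0.02950 × 57.3) = 0.1845
Accumulation ratio R = 1 / (1 − e^(−kτ)) = 1 / (1 − 0.1845) = 1.226
Steady-state peak = C₀ × R = 42.0 × 1.226 = 51.49 mg/L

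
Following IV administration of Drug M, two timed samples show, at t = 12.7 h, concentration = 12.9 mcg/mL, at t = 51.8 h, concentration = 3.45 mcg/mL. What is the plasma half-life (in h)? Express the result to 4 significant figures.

k = ln(C₁/C₂) / (t₂ − t₁) = ln(12.9/3.45) / (51.8 − 12.7)
  = 1.319 / 39.10 = 0.03373 h⁻¹
t½ = ln2 / k = 0.693147 / 0.03373 = 20.55 h

20.55 h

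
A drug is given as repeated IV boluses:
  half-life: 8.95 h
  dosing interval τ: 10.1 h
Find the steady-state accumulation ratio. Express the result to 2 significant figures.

1.8

k = ln2 / t½ = 0.693147 / 8.95 = 0.07745 h⁻¹
e^(−kτ) = e^(−0.07745 × 10.1) = 0.4574
Accumulation ratio R = 1 / (1 − e^(−kτ)) = 1 / (1 − 0.4574) = 1.843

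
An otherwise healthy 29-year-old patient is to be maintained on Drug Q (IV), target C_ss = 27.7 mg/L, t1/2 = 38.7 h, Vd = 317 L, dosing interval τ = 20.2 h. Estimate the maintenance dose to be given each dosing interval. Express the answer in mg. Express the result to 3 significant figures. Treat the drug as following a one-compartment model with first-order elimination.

3180 mg

k = ln2 / t½ = 0.693147 / 38.7 = 0.01791 h⁻¹
CL = k × Vd = 0.01791 × 317 = 5.677 L/h
At steady state, Dose/τ = Css × CL.
Dose = Css × CL × τ = 27.7 × 5.677 × 20.2 = 3177 mg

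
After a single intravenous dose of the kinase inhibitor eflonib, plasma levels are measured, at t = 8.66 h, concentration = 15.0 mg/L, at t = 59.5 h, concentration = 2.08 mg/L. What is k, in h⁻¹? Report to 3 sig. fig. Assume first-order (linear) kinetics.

k = ln(C₁/C₂) / (t₂ − t₁) = ln(15.0/2.08) / (59.5 − 8.66)
  = 1.976 / 50.84 = 0.03887 h⁻¹

0.0389 h⁻¹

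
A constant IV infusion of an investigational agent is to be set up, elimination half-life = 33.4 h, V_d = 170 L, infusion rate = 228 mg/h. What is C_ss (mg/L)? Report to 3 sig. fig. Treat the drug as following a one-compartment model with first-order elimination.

64.6 mg/L

k = ln2 / t½ = 0.693147 / 33.4 = 0.02075 h⁻¹
CL = k × Vd = 0.02075 × 170 = 3.528 L/h
At steady state Css = R₀ / CL = 228 / 3.528 = 64.63 mg/L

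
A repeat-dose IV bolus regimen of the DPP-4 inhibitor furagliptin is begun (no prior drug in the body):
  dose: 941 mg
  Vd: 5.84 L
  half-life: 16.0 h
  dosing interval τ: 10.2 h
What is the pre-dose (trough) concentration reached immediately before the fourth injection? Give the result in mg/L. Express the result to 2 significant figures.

210 mg/L

C₀ per dose = Dose / Vd = 941 / 5.84 = 161.1 mg/L
k = ln2 / t½ = 0.693147 / 16.0 = 0.04332 h⁻¹
Fraction remaining after one interval: r = e^(−kτ) = e^(−0.04332 × 10.2) = 0.6428
Before dose 4, 3 doses have been given (aged 1τ, 2τ, 3τ).
C_trough = C₀ × (r + r² + … + r^3) = C₀ × r(1−r^3)/(1−r)
        = 161.1 × 0.6428 × (1 − 0.2656) / (1 − 0.6428) = 212.9 mg/L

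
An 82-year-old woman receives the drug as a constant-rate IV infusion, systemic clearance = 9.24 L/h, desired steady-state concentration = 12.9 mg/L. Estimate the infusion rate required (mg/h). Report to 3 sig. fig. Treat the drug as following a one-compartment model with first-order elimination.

At steady state, infusion rate R₀ = Css × CL = 12.9 × 9.240 = 119.2 mg/h

119 mg/h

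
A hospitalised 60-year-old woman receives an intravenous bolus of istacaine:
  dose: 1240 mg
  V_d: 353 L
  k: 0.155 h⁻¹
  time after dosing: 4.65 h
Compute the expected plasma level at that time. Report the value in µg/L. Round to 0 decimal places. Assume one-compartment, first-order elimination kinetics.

1709 µg/L

C₀ = Dose / Vd = 1240 / 353 = 3.513 mg/L
C = C₀ · e^(−k·t) = 3.513 × e^(−0.1550 × 4.65)
  = 3.513 × 0.4864 = 1.709 mg/L
Convert: 1.709 mg/L × 1000 = 1709 µg/L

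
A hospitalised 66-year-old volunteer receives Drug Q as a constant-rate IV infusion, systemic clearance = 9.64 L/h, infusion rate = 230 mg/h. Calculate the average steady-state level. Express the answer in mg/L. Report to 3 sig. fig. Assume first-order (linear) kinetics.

23.9 mg/L

At steady state Css = R₀ / CL = 230 / 9.640 = 23.86 mg/L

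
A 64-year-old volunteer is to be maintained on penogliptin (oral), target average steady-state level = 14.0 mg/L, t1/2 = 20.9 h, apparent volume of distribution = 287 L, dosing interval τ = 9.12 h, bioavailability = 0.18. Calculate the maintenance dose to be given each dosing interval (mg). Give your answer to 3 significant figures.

k = ln2 / t½ = 0.693147 / 20.9 = 0.03316 h⁻¹
CL = k × Vd = 0.03316 × 287 = 9.517 L/h
At steady state, F × (Dose/τ) = Css × CL.
Dose = Css × CL × τ / F = 14.0 × 9.517 × 9.12 / 0.18 = 6751 mg

6750 mg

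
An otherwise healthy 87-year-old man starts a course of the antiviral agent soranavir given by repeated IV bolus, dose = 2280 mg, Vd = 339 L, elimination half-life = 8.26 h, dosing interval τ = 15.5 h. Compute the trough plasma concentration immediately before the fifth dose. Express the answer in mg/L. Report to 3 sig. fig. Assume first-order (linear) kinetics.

2.50 mg/L

C₀ per dose = Dose / Vd = 2280 / 339 = 6.726 mg/L
k = ln2 / t½ = 0.693147 / 8.26 = 0.08392 h⁻¹
Fraction remaining after one interval: r = e^(−kτ) = e^(−0.08392 × 15.5) = 0.2723
Before dose 5, 4 doses have been given (aged 1τ, 2τ, 3τ, 4τ).
C_trough = C₀ × (r + r² + … + r^4) = C₀ × r(1−r^4)/(1−r)
        = 6.726 × 0.2723 × (1 − 0.005498) / (1 − 0.2723) = 2.503 mg/L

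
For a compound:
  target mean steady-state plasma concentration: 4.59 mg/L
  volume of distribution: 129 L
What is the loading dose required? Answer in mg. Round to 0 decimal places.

592 mg

LD = Css × Vd = 4.59 × 129 = 592.1 mg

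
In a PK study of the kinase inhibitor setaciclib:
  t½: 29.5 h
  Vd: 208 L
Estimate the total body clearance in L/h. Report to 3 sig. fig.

k = ln2 / t½ = 0.693147 / 29.5 = 0.02350 h⁻¹
CL = k × Vd = 0.02350 × 208 = 4.888 L/h

4.89 L/h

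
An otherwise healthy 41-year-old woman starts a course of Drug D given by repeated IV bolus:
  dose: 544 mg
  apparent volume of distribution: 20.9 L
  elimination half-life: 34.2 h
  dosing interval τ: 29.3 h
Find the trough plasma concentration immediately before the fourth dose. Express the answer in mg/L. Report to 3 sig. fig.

C₀ per dose = Dose / Vd = 544 / 20.9 = 26.03 mg/L
k = ln2 / t½ = 0.693147 / 34.2 = 0.02027 h⁻¹
Fraction remaining after one interval: r = e^(−kτ) = e^(−0.02027 × 29.3) = 0.5522
Before dose 4, 3 doses have been given (aged 1τ, 2τ, 3τ).
C_trough = C₀ × (r + r² + … + r^3) = C₀ × r(1−r^3)/(1−r)
        = 26.03 × 0.5522 × (1 − 0.1684) / (1 − 0.5522) = 26.69 mg/L

26.7 mg/L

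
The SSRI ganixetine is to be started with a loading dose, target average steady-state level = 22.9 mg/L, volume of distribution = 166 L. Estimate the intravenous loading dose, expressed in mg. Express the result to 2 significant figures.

LD = Css × Vd = 22.9 × 166 = 3801 mg

3800 mg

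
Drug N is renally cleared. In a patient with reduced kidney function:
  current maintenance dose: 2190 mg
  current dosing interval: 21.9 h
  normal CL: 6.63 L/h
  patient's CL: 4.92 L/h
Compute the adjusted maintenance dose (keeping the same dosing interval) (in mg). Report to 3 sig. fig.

To keep the same average steady-state level, dosing rate must scale with clearance.
CL ratio = 4.92 / 6.63 = 0.7421
New dose (same interval) = 2190 × 0.7421 = 1625 mg

1630 mg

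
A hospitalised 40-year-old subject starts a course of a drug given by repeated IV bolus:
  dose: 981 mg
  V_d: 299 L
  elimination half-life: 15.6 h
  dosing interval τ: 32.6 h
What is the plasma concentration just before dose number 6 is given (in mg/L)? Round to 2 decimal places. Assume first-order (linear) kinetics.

C₀ per dose = Dose / Vd = 981 / 299 = 3.281 mg/L
k = ln2 / t½ = 0.693147 / 15.6 = 0.04443 h⁻¹
Fraction remaining after one interval: r = e^(−kτ) = e^(−0.04443 × 32.6) = 0.2349
Before dose 6, 5 doses have been given (aged 1τ, 2τ, 3τ, 4τ, 5τ).
C_trough = C₀ × (r + r² + … + r^5) = C₀ × r(1−r^5)/(1−r)
        = 3.281 × 0.2349 × (1 − 0.0007152) / (1 − 0.2349) = 1.007 mg/L

1.01 mg/L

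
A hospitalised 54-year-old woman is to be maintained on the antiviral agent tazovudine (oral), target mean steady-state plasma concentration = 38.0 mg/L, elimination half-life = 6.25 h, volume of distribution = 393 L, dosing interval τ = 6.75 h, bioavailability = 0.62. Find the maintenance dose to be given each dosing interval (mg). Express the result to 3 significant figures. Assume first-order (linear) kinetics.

k = ln2 / t½ = 0.693147 / 6.25 = 0.1109 h⁻¹
CL = k × Vd = 0.1109 × 393 = 43.58 L/h
At steady state, F × (Dose/τ) = Css × CL.
Dose = Css × CL × τ / F = 38.0 × 43.58 × 6.75 / 0.62 = 18030 mg

18000 mg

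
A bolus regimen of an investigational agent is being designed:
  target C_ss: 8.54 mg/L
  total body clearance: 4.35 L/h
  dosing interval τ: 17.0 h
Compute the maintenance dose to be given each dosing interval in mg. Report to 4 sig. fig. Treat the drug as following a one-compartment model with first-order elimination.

631.5 mg

At steady state, Dose/τ = Css × CL.
Dose = Css × CL × τ = 8.54 × 4.350 × 17.0 = 631.5 mg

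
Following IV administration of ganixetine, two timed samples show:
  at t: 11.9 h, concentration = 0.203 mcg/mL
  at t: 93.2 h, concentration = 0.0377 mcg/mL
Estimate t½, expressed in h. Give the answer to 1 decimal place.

k = ln(C₁/C₂) / (t₂ − t₁) = ln(0.203/0.0377) / (93.2 − 11.9)
  = 1.684 / 81.30 = 0.02071 h⁻¹
t½ = ln2 / k = 0.693147 / 0.02071 = 33.47 h

33.5 h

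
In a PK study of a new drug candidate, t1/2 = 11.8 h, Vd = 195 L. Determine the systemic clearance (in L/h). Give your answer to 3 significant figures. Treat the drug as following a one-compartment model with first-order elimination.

11.5 L/h

k = ln2 / t½ = 0.693147 / 11.8 = 0.05874 h⁻¹
CL = k × Vd = 0.05874 × 195 = 11.45 L/h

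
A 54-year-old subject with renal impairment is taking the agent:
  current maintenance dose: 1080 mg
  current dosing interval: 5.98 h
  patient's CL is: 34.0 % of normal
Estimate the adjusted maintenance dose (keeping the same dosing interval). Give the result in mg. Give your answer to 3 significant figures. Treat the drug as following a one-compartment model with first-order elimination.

367 mg

To keep the same average steady-state level, dosing rate must scale with clearance.
CL ratio = 34.0 / 100 = 0.3400
New dose (same interval) = 1080 × 0.3400 = 367.2 mg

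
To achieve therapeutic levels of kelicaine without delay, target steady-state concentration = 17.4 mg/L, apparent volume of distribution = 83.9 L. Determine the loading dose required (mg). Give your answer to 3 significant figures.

1460 mg

LD = Css × Vd = 17.4 × 83.9 = 1460 mg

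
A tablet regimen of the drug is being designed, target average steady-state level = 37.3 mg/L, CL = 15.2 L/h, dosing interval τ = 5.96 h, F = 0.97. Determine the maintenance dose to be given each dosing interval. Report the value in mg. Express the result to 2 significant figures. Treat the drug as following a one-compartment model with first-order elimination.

At steady state, F × (Dose/τ) = Css × CL.
Dose = Css × CL × τ / F = 37.3 × 15.20 × 5.96 / 0.97 = 3484 mg

3500 mg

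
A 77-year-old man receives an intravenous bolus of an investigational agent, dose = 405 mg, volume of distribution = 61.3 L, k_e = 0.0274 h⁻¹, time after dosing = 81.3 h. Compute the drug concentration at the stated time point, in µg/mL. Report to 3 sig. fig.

C₀ = Dose / Vd = 405.0 / 61.3 = 6.607 mg/L
C = C₀ · e^(−k·t) = 6.607 × e^(−0.02740 × 81.3)
  = 6.607 × 0.1078 = 0.7122 mg/L
(0.7122 mg/L = 0.7122 µg/mL)

0.712 µg/mL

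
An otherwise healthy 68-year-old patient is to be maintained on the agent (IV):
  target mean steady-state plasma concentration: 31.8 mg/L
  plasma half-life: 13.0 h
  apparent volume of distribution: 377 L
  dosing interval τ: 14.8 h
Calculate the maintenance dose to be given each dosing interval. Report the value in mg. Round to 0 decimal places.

k = ln2 / t½ = 0.693147 / 13.0 = 0.05332 h⁻¹
CL = k × Vd = 0.05332 × 377 = 20.10 L/h
At steady state, Dose/τ = Css × CL.
Dose = Css × CL × τ = 31.8 × 20.10 × 14.8 = 9460 mg

9460 mg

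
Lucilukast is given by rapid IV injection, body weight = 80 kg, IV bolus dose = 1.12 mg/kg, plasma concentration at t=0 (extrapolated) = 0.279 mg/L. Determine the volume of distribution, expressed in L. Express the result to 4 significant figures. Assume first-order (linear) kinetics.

Dose = 1.12 × 80 = 89.60 mg
Vd = Dose / C₀ = 89.60 / 0.279 = 321.1 L

321.1 L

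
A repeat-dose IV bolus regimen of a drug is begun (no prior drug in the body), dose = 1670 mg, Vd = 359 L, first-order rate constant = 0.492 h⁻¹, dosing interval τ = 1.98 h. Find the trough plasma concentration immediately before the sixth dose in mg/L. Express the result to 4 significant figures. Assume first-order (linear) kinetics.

2.799 mg/L

C₀ per dose = Dose / Vd = 1670 / 359 = 4.652 mg/L
Fraction remaining after one interval: r = e^(−kτ) = e^(−0.4920 × 1.98) = 0.3775
Before dose 6, 5 doses have been given (aged 1τ, 2τ, 3τ, 4τ, 5τ).
C_trough = C₀ × (r + r² + … + r^5) = C₀ × r(1−r^5)/(1−r)
        = 4.652 × 0.3775 × (1 − 0.007666) / (1 − 0.3775) = 2.799 mg/L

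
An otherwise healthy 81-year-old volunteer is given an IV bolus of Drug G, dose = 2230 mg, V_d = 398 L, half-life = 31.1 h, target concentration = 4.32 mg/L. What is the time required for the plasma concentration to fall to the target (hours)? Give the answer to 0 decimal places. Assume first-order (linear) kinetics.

C₀ = Dose / Vd = 2230 / 398 = 5.603 mg/L
k = ln2 / t½ = 0.693147 / 31.1 = 0.02229 h⁻¹
t = ln(C₀ / C) / k = ln(5.603 / 4.32) / 0.02229
  = ln(1.297) / 0.02229 = 0.2601 / 0.02229 = 11.67 h

12 h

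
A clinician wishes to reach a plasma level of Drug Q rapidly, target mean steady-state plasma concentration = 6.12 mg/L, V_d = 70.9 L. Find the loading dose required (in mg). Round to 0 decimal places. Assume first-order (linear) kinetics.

LD = Css × Vd = 6.12 × 70.9 = 433.9 mg

434 mg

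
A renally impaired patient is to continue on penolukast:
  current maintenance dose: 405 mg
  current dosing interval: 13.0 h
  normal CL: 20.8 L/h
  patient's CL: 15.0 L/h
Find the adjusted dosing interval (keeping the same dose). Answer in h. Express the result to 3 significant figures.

To keep the same average steady-state level, dosing rate must scale with clearance.
CL ratio = 15.0 / 20.8 = 0.7212
New interval (same dose) = 13.0 / 0.7212 = 18.03 h

18.0 h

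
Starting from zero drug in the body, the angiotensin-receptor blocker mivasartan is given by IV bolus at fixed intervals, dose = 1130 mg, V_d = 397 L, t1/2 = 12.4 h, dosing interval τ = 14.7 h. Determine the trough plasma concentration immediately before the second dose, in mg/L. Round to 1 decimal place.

C₀ per dose = Dose / Vd = 1130 / 397 = 2.846 mg/L
k = ln2 / t½ = 0.693147 / 12.4 = 0.05590 h⁻¹
Fraction remaining after one interval: r = e^(−kτ) = e^(−0.05590 × 14.7) = 0.4397
Before dose 2, 1 dose has been given (aged 1τ).
C_trough = C₀ × r = 2.846 × 0.4397 = 1.251 mg/L

1.3 mg/L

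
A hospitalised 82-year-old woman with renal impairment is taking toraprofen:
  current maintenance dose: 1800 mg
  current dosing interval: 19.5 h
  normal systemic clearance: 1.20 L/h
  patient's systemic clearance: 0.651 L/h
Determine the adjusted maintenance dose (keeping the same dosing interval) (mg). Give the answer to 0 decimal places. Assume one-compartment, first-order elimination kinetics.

To keep the same average steady-state level, dosing rate must scale with clearance.
CL ratio = 0.651 / 1.20 = 0.5425
New dose (same interval) = 1800 × 0.5425 = 976.5 mg

977 mg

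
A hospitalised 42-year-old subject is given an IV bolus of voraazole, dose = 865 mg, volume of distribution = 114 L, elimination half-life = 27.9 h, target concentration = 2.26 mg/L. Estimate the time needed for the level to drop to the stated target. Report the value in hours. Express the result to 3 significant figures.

48.8 h

C₀ = Dose / Vd = 865.0 / 114 = 7.588 mg/L
k = ln2 / t½ = 0.693147 / 27.9 = 0.02484 h⁻¹
t = ln(C₀ / C) / k = ln(7.588 / 2.26) / 0.02484
  = ln(3.358) / 0.02484 = 1.211 / 0.02484 = 48.75 h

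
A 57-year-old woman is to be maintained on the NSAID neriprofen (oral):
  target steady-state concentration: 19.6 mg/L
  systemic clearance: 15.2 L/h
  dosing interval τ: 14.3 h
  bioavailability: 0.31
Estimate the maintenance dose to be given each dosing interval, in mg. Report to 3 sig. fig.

At steady state, F × (Dose/τ) = Css × CL.
Dose = Css × CL × τ / F = 19.6 × 15.20 × 14.3 / 0.31 = 13740 mg

13700 mg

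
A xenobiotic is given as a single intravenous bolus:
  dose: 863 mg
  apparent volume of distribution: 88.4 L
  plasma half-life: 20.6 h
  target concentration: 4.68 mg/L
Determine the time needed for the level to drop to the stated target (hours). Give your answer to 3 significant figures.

21.9 h

C₀ = Dose / Vd = 863.0 / 88.4 = 9.762 mg/L
k = ln2 / t½ = 0.693147 / 20.6 = 0.03365 h⁻¹
t = ln(C₀ / C) / k = ln(9.762 / 4.68) / 0.03365
  = ln(2.086) / 0.03365 = 0.7352 / 0.03365 = 21.85 h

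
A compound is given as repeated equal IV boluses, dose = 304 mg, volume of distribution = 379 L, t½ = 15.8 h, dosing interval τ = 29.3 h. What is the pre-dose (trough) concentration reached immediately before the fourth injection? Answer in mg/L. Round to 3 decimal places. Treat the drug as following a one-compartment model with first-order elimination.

0.300 mg/L

C₀ per dose = Dose / Vd = 304 / 379 = 0.8021 mg/L
k = ln2 / t½ = 0.693147 / 15.8 = 0.04387 h⁻¹
Fraction remaining after one interval: r = e^(−kτ) = e^(−0.04387 × 29.3) = 0.2765
Before dose 4, 3 doses have been given (aged 1τ, 2τ, 3τ).
C_trough = C₀ × (r + r² + … + r^3) = C₀ × r(1−r^3)/(1−r)
        = 0.8021 × 0.2765 × (1 − 0.02114) / (1 − 0.2765) = 0.3001 mg/L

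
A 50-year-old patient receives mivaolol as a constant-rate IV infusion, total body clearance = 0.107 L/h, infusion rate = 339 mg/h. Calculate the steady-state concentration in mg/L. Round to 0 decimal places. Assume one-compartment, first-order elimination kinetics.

At steady state Css = R₀ / CL = 339 / 0.1070 = 3168 mg/L

3168 mg/L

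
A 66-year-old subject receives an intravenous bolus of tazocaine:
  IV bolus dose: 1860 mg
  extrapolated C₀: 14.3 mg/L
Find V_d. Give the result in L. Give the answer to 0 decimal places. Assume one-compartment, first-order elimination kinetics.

130 L

Vd = Dose / C₀ = 1860 / 14.3 = 130.1 L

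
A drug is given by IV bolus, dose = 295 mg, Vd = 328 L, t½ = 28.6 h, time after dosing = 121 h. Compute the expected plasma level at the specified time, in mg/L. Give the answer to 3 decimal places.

C₀ = Dose / Vd = 295.0 / 328 = 0.8994 mg/L
k = ln2 / t½ = 0.693147 / 28.6 = 0.02424 h⁻¹
C = C₀ · e^(−k·t) = 0.8994 × e^(−0.02424 × 121)
  = 0.8994 × 0.05323 = 0.04788 mg/L

0.048 mg/L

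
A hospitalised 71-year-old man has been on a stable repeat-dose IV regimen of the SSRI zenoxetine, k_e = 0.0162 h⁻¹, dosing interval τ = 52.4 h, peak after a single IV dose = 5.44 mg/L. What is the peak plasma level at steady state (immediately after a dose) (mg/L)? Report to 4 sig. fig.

9.509 mg/L

e^(−kτ) = e^(−0.01620 × 52.4) = 0.4279
Accumulation ratio R = 1 / (1 − e^(−kτ)) = 1 / (1 − 0.4279) = 1.748
Steady-state peak = C₀ × R = 5.44 × 1.748 = 9.509 mg/L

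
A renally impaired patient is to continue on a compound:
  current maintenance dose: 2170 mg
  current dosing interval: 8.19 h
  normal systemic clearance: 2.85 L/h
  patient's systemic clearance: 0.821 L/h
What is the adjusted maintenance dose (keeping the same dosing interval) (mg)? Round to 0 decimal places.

625 mg

To keep the same average steady-state level, dosing rate must scale with clearance.
CL ratio = 0.821 / 2.85 = 0.2881
New dose (same interval) = 2170 × 0.2881 = 625.2 mg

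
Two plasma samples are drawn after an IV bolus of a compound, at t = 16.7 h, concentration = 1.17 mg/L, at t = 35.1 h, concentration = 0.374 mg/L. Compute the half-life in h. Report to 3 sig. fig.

k = ln(C₁/C₂) / (t₂ − t₁) = ln(1.17/0.374) / (35.1 − 16.7)
  = 1.141 / 18.40 = 0.06201 h⁻¹
t½ = ln2 / k = 0.693147 / 0.06201 = 11.18 h

11.2 h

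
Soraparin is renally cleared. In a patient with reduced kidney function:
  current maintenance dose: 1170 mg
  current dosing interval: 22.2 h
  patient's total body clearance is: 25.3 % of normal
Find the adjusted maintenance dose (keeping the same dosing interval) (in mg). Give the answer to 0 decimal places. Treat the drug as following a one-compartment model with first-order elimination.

To keep the same average steady-state level, dosing rate must scale with clearance.
CL ratio = 25.3 / 100 = 0.2530
New dose (same interval) = 1170 × 0.2530 = 296.0 mg

296 mg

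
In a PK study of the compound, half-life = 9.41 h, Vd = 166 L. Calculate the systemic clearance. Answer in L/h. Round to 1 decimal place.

12.2 L/h

k = ln2 / t½ = 0.693147 / 9.41 = 0.07366 h⁻¹
CL = k × Vd = 0.07366 × 166 = 12.23 L/h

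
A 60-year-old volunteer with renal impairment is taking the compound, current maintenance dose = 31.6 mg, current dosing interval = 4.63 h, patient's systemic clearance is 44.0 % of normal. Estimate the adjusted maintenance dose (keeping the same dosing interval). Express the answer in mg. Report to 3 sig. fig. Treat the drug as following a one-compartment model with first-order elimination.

13.9 mg

To keep the same average steady-state level, dosing rate must scale with clearance.
CL ratio = 44.0 / 100 = 0.4400
New dose (same interval) = 31.6 × 0.4400 = 13.90 mg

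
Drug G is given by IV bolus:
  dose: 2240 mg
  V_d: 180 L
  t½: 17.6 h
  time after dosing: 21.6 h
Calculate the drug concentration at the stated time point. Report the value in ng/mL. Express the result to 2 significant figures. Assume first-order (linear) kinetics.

5300 ng/mL

C₀ = Dose / Vd = 2240 / 180 = 12.44 mg/L
k = ln2 / t½ = 0.693147 / 17.6 = 0.03938 h⁻¹
C = C₀ · e^(−k·t) = 12.44 × e^(−0.03938 × 21.6)
  = 12.44 × 0.4272 = 5.314 mg/L
Convert: 5.314 mg/L × 1000 = 5314 ng/mL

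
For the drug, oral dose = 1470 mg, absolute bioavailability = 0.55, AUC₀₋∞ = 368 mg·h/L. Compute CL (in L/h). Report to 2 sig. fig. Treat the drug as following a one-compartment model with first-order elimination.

2.2 L/h

CL = F·Dose / AUC = 0.55 × 1470 / 368 = 2.197 L/h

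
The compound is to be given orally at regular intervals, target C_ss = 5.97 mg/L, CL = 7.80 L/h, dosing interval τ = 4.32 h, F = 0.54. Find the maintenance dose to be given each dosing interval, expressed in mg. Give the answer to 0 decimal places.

373 mg

At steady state, F × (Dose/τ) = Css × CL.
Dose = Css × CL × τ / F = 5.97 × 7.800 × 4.32 / 0.54 = 372.5 mg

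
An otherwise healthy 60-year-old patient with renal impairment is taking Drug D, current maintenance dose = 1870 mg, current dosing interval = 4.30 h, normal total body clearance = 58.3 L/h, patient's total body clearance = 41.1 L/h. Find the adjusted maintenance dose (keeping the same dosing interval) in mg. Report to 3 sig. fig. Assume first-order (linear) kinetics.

To keep the same average steady-state level, dosing rate must scale with clearance.
CL ratio = 41.1 / 58.3 = 0.7050
New dose (same interval) = 1870 × 0.7050 = 1318 mg

1320 mg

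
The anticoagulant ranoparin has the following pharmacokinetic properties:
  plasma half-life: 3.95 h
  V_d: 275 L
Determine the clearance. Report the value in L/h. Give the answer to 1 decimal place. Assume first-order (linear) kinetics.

48.3 L/h

k = ln2 / t½ = 0.693147 / 3.95 = 0.1755 h⁻¹
CL = k × Vd = 0.1755 × 275 = 48.26 L/h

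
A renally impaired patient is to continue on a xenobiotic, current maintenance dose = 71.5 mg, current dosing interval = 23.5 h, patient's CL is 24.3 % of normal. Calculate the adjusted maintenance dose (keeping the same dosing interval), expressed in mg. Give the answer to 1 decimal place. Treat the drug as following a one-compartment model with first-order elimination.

17.4 mg

To keep the same average steady-state level, dosing rate must scale with clearance.
CL ratio = 24.3 / 100 = 0.2430
New dose (same interval) = 71.5 × 0.2430 = 17.37 mg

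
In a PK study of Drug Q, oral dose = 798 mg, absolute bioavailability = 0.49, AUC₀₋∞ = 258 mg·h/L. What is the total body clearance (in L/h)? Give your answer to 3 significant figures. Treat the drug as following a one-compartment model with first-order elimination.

1.52 L/h

CL = F·Dose / AUC = 0.49 × 798 / 258 = 1.516 L/h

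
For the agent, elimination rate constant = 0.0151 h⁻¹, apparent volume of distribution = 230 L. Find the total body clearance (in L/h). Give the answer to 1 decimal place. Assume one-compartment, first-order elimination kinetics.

CL = k × Vd = 0.0151 × 230 = 3.473 L/h

3.5 L/h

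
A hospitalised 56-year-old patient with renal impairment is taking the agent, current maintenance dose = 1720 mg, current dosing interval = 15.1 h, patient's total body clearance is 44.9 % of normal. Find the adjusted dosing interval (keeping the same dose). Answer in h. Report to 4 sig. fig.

33.63 h

To keep the same average steady-state level, dosing rate must scale with clearance.
CL ratio = 44.9 / 100 = 0.4490
New interval (same dose) = 15.1 / 0.4490 = 33.63 h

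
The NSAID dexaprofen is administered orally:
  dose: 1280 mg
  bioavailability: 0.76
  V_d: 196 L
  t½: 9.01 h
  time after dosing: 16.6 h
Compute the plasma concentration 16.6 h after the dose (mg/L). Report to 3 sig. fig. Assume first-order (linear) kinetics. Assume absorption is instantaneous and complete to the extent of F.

1.38 mg/L

Amount reaching circulation = F × Dose = 0.76 × 1280 = 972.8 mg
C₀ = F·Dose / Vd = 972.8 / 196 = 4.963 mg/L
k = ln2 / t½ = 0.693147 / 9.01 = 0.07693 h⁻¹
C = C₀ · e^(−k·t) = 4.963 × e^(−0.07693 × 16.6)
  = 4.963 × 0.2789 = 1.384 mg/L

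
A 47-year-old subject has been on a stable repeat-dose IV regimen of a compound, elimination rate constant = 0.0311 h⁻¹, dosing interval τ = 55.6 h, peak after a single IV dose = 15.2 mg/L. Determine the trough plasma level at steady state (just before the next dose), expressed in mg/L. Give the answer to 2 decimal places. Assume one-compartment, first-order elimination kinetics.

3.28 mg/L

e^(−kτ) = e^(−0.03110 × 55.6) = 0.1774
Accumulation ratio R = 1 / (1 − e^(−kτ)) = 1 / (1 − 0.1774) = 1.216
Steady-state trough = C₀ × R × e^(−kτ) = 15.2 × 1.216 × 0.1774 = 3.279 mg/L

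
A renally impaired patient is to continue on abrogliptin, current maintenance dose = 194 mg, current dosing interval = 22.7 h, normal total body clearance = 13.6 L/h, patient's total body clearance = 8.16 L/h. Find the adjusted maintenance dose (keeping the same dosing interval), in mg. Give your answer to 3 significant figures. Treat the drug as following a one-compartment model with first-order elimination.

116 mg

To keep the same average steady-state level, dosing rate must scale with clearance.
CL ratio = 8.16 / 13.6 = 0.6000
New dose (same interval) = 194 × 0.6000 = 116.4 mg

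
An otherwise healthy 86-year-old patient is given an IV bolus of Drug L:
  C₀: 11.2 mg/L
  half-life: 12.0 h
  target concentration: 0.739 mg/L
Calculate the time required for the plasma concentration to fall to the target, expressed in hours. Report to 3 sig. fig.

k = ln2 / t½ = 0.693147 / 12.0 = 0.05776 h⁻¹
t = ln(C₀ / C) / k = ln(11.20 / 0.739) / 0.05776
  = ln(15.16) / 0.05776 = 2.719 / 0.05776 = 47.07 h

47.1 h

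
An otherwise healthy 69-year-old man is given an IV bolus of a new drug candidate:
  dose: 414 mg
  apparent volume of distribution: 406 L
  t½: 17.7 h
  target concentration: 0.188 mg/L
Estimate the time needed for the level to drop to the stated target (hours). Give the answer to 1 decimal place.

43.2 h

C₀ = Dose / Vd = 414.0 / 406 = 1.020 mg/L
k = ln2 / t½ = 0.693147 / 17.7 = 0.03916 h⁻¹
t = ln(C₀ / C) / k = ln(1.020 / 0.188) / 0.03916
  = ln(5.426) / 0.03916 = 1.691 / 0.03916 = 43.18 h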